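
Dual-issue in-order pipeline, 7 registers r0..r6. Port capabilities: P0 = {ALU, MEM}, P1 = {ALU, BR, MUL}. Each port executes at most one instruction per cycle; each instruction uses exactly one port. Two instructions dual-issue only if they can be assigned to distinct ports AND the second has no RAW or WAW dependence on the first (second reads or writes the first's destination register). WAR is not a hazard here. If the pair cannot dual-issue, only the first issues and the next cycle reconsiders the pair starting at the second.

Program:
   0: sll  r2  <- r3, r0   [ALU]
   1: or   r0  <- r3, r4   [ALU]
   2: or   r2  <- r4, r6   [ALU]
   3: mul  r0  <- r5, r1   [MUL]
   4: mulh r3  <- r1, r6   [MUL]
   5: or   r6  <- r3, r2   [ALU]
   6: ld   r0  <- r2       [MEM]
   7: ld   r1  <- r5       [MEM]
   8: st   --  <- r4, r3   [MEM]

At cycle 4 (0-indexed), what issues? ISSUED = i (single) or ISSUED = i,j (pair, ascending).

ISSUED = 7

c0: i0&i1 sll/or  2-wide
c1: i2&i3 or/mul  2-wide
c2: i4 mulh  RAW r3
c3: i5&i6 or/ld  2-wide
c4: i7 ld  no-port MEM/MEM
c5: i8 st  tail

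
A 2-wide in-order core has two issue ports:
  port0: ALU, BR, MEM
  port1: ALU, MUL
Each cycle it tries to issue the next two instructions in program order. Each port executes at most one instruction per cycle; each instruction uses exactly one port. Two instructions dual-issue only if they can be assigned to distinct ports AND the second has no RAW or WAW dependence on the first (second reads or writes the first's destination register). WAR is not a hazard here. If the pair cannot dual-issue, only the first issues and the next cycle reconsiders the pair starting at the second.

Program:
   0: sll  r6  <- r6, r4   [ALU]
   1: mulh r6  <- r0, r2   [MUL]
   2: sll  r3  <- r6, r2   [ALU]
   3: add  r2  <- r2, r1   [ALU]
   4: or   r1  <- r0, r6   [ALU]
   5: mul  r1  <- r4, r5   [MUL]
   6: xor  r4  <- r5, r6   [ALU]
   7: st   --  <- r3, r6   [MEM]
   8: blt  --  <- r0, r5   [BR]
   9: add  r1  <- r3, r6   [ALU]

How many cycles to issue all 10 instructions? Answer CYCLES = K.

CYCLES = 7

[0] i0  sll.ALU  -- WAW r6
[1] i1  mulh.MUL  -- RAW r6
[2] i2/i3  sll.ALU;add.ALU  -- pair
[3] i4  or.ALU  -- WAW r1
[4] i5/i6  mul.MUL;xor.ALU  -- pair
[5] i7  st.MEM  -- no-port MEM/BR
[6] i8/i9  blt.BR;add.ALU  -- pair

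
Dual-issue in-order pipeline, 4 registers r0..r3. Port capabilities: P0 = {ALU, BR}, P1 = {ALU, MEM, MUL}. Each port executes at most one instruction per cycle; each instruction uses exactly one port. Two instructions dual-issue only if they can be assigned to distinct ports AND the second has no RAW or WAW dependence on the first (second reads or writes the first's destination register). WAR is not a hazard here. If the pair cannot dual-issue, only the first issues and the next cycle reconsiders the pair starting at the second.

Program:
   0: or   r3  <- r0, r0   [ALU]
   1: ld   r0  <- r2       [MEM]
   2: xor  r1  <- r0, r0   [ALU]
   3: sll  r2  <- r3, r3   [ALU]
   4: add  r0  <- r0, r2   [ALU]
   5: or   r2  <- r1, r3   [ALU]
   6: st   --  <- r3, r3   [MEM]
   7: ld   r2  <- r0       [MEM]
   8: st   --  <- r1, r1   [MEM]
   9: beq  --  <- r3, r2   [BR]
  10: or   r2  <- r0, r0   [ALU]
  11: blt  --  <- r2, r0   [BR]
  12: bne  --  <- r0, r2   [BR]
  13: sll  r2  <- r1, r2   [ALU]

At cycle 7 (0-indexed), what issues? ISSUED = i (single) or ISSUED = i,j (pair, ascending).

ISSUED = 11

t=0 i0&i1:or.ALU+ld.MEM ; 2-wide
t=1 i2&i3:xor.ALU+sll.ALU ; 2-wide
t=2 i4&i5:add.ALU+or.ALU ; 2-wide
t=3 i6:st.MEM ; no-port MEM/MEM
t=4 i7:ld.MEM ; no-port MEM/MEM
t=5 i8&i9:st.MEM+beq.BR ; 2-wide
t=6 i10:or.ALU ; RAW r2
t=7 i11:blt.BR ; no-port BR/BR
t=8 i12&i13:bne.BR+sll.ALU ; 2-wide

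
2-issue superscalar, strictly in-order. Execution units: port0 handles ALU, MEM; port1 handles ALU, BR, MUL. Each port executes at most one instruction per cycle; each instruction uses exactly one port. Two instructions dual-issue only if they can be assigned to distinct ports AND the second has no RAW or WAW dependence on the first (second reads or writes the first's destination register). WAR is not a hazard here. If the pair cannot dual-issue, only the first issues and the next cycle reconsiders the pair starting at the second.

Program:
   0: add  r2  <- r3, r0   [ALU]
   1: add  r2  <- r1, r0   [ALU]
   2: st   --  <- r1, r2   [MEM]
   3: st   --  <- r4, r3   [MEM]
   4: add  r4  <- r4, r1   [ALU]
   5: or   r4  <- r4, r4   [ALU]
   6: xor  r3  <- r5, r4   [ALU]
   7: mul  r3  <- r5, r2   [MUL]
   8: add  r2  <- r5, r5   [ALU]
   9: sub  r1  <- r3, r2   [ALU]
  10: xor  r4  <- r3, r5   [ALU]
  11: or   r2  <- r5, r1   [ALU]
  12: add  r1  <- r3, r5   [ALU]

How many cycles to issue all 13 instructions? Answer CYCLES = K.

CYCLES = 9

c0: i0 add.ALU  WAW r2
c1: i1 add.ALU  RAW r2
c2: i2 st.MEM  no-port MEM/MEM
c3: i3/i4 st.MEM;add.ALU  2-wide
c4: i5 or.ALU  RAW r4
c5: i6 xor.ALU  WAW r3
c6: i7/i8 mul.MUL;add.ALU  2-wide
c7: i9/i10 sub.ALU;xor.ALU  2-wide
c8: i11/i12 or.ALU;add.ALU  2-wide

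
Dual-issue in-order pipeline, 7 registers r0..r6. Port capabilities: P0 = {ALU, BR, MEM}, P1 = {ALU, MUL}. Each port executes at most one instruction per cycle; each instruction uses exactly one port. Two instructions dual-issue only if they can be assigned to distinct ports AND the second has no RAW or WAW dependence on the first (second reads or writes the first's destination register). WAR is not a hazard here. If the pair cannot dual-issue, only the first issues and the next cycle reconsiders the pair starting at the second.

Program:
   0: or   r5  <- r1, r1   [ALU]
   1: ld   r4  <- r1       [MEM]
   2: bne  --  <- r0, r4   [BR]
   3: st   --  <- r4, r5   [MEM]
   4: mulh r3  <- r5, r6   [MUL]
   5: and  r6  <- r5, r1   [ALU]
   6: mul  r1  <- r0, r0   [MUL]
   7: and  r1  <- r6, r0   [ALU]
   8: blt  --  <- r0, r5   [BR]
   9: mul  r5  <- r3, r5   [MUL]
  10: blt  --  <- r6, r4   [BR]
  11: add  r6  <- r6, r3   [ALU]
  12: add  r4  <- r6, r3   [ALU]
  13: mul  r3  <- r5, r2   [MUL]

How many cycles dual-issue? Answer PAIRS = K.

PAIRS = 6

c0: i0/i1 or.ALU/ld.MEM  pair
c1: i2 bne.BR  no-port BR/MEM
c2: i3/i4 st.MEM/mulh.MUL  pair
c3: i5/i6 and.ALU/mul.MUL  pair
c4: i7/i8 and.ALU/blt.BR  pair
c5: i9/i10 mul.MUL/blt.BR  pair
c6: i11 add.ALU  RAW r6
c7: i12/i13 add.ALU/mul.MUL  pair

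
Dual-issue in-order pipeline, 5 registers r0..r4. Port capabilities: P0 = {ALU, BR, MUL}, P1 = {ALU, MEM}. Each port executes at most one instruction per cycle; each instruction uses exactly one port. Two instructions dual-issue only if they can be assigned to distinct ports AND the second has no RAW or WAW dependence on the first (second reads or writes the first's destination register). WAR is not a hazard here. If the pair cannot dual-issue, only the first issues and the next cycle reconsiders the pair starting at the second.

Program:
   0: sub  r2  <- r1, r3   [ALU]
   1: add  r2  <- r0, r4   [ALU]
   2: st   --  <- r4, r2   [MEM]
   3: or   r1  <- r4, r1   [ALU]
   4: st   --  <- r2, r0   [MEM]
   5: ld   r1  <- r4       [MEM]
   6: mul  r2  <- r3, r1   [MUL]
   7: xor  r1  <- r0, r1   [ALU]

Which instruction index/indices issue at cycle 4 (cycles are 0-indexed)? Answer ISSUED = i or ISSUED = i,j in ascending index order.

ISSUED = 5

c0: i0 sub.ALU  WAW r2
c1: i1 add.ALU  RAW r2
c2: i2,i3 st.MEM+or.ALU  pair
c3: i4 st.MEM  no-port MEM/MEM
c4: i5 ld.MEM  RAW r1
c5: i6,i7 mul.MUL+xor.ALU  pair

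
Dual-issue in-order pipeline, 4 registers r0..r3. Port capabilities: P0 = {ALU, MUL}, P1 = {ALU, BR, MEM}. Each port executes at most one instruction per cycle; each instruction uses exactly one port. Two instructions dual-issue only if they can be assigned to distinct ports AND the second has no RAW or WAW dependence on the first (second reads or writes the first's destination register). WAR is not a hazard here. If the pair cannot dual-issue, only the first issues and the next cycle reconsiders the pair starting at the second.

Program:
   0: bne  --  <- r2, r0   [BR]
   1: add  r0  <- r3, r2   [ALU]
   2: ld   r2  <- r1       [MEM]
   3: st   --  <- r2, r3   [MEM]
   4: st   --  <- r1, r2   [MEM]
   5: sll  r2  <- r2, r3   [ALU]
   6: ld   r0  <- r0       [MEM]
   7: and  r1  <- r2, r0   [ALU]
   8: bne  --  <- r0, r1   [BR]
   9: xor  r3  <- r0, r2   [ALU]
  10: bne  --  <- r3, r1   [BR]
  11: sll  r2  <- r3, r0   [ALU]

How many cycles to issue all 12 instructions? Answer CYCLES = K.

c0: i0,i1 bne.BR/add.ALU  2-wide
c1: i2 ld.MEM  no-port MEM/MEM
c2: i3 st.MEM  no-port MEM/MEM
c3: i4,i5 st.MEM/sll.ALU  2-wide
c4: i6 ld.MEM  RAW r0
c5: i7 and.ALU  RAW r1
c6: i8,i9 bne.BR/xor.ALU  2-wide
c7: i10,i11 bne.BR/sll.ALU  2-wide

CYCLES = 8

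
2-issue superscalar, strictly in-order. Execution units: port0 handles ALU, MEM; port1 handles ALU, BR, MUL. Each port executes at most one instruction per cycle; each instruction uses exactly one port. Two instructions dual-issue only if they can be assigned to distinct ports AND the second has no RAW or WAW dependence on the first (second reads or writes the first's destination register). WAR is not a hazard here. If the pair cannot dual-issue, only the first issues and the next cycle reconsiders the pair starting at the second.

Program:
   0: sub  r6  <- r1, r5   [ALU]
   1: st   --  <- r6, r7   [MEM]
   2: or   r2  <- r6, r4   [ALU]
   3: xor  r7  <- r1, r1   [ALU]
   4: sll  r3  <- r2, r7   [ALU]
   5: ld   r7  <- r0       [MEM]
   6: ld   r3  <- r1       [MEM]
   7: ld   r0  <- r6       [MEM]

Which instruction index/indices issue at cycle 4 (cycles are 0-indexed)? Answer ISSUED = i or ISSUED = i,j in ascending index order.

t=0 i0:sub.ALU ; RAW r6
t=1 i1+i2:st.MEM;or.ALU ; 2-wide
t=2 i3:xor.ALU ; RAW r7
t=3 i4+i5:sll.ALU;ld.MEM ; 2-wide
t=4 i6:ld.MEM ; no-port MEM/MEM
t=5 i7:ld.MEM ; tail

ISSUED = 6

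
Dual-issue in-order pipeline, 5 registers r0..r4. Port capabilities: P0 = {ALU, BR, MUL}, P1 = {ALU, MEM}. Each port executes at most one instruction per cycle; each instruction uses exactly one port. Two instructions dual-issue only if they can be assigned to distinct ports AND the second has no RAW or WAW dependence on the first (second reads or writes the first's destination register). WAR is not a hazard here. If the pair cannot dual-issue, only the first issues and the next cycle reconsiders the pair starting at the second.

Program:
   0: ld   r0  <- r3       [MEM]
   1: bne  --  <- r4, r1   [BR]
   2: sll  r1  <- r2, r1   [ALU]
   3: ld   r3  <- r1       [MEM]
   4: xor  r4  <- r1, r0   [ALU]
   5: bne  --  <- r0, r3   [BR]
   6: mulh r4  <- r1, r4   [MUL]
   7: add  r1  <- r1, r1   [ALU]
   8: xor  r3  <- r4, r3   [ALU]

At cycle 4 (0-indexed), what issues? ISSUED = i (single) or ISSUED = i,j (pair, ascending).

t=0 i0+i1:ld.MEM+bne.BR ; dual
t=1 i2:sll.ALU ; RAW r1
t=2 i3+i4:ld.MEM+xor.ALU ; dual
t=3 i5:bne.BR ; no-port BR/MUL
t=4 i6+i7:mulh.MUL+add.ALU ; dual
t=5 i8:xor.ALU ; tail

ISSUED = 6,7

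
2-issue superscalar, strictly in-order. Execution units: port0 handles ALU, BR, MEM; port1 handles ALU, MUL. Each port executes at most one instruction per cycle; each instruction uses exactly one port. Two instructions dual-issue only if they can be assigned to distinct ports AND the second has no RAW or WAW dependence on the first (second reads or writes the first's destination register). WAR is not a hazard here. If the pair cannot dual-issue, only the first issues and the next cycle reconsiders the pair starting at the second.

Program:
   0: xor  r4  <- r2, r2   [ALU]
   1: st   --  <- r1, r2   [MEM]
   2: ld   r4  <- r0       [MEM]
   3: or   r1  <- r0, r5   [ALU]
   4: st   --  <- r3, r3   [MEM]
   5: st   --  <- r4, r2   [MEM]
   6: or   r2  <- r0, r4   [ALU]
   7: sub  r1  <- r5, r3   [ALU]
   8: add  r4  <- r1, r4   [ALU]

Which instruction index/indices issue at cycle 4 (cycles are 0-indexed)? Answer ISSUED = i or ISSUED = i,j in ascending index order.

0. xor.ALU st.MEM @i0/i1  | dual
1. ld.MEM or.ALU @i2/i3  | dual
2. st.MEM @i4  | no-port MEM/MEM
3. st.MEM or.ALU @i5/i6  | dual
4. sub.ALU @i7  | RAW r1
5. add.ALU @i8  | tail

ISSUED = 7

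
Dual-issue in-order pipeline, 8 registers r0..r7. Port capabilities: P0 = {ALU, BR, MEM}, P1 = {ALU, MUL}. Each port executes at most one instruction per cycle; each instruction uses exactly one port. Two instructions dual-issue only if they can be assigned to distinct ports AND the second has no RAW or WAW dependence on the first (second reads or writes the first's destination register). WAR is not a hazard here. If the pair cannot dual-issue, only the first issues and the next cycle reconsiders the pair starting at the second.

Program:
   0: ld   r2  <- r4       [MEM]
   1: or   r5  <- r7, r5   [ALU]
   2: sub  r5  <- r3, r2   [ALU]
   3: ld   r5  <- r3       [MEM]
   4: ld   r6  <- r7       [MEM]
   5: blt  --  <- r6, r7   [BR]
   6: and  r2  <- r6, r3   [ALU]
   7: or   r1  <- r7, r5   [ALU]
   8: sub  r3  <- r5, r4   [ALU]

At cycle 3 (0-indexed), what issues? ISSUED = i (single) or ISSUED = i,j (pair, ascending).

ISSUED = 4

[0] i0+i1  ld.MEM;or.ALU  -- pair
[1] i2  sub.ALU  -- WAW r5
[2] i3  ld.MEM  -- no-port MEM/MEM
[3] i4  ld.MEM  -- no-port MEM/BR
[4] i5+i6  blt.BR;and.ALU  -- pair
[5] i7+i8  or.ALU;sub.ALU  -- pair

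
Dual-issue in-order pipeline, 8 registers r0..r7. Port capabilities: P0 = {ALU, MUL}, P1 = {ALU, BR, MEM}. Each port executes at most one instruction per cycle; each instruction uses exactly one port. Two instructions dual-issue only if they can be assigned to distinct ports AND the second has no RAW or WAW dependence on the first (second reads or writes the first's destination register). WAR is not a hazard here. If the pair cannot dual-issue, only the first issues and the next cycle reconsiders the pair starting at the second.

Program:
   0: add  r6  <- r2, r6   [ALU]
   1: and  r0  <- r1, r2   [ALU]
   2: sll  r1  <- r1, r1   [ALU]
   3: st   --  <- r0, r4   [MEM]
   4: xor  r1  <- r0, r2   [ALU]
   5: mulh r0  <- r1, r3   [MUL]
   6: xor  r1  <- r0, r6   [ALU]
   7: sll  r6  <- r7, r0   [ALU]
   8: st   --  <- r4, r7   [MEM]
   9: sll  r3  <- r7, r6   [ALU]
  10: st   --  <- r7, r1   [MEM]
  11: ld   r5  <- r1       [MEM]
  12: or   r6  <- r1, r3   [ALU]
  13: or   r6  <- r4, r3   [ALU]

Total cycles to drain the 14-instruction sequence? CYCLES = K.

CYCLES = 9

#0 head=0: add.ALU;and.ALU i0,i1 2-wide
#1 head=2: sll.ALU;st.MEM i2,i3 2-wide
#2 head=4: xor.ALU i4 RAW r1
#3 head=5: mulh.MUL i5 RAW r0
#4 head=6: xor.ALU;sll.ALU i6,i7 2-wide
#5 head=8: st.MEM;sll.ALU i8,i9 2-wide
#6 head=10: st.MEM i10 no-port MEM/MEM
#7 head=11: ld.MEM;or.ALU i11,i12 2-wide
#8 head=13: or.ALU i13 tail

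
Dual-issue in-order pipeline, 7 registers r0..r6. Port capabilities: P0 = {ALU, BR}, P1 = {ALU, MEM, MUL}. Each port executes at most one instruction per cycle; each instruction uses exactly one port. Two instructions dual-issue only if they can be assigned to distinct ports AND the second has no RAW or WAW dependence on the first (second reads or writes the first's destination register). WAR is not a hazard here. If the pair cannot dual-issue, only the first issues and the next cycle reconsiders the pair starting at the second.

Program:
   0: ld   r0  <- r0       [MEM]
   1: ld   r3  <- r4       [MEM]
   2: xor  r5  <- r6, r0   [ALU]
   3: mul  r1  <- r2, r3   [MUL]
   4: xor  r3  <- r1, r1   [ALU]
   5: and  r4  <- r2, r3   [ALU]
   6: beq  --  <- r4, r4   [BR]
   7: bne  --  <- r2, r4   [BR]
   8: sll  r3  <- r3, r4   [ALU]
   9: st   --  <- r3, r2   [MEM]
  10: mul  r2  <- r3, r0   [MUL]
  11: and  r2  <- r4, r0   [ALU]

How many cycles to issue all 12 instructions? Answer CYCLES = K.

0. ld.MEM @i0  | no-port MEM/MEM
1. ld.MEM;xor.ALU @i1&i2  | 2-wide
2. mul.MUL @i3  | RAW r1
3. xor.ALU @i4  | RAW r3
4. and.ALU @i5  | RAW r4
5. beq.BR @i6  | no-port BR/BR
6. bne.BR;sll.ALU @i7&i8  | 2-wide
7. st.MEM @i9  | no-port MEM/MUL
8. mul.MUL @i10  | WAW r2
9. and.ALU @i11  | tail

CYCLES = 10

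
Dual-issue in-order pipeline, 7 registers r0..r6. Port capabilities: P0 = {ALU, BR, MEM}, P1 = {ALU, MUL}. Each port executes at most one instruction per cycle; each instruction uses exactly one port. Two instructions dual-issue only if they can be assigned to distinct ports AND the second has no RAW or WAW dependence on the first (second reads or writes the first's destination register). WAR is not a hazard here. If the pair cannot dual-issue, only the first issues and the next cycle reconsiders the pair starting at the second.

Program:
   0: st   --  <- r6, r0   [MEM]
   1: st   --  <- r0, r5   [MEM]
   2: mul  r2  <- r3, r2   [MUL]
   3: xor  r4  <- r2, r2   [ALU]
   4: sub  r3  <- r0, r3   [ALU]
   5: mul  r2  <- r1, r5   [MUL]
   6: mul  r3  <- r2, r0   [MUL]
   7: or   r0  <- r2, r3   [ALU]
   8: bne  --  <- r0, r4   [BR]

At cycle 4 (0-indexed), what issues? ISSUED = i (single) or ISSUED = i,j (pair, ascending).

ISSUED = 6

#0 head=0: st i0 no-port MEM/MEM
#1 head=1: st mul i1+i2 pair
#2 head=3: xor sub i3+i4 pair
#3 head=5: mul i5 no-port MUL/MUL
#4 head=6: mul i6 RAW r3
#5 head=7: or i7 RAW r0
#6 head=8: bne i8 tail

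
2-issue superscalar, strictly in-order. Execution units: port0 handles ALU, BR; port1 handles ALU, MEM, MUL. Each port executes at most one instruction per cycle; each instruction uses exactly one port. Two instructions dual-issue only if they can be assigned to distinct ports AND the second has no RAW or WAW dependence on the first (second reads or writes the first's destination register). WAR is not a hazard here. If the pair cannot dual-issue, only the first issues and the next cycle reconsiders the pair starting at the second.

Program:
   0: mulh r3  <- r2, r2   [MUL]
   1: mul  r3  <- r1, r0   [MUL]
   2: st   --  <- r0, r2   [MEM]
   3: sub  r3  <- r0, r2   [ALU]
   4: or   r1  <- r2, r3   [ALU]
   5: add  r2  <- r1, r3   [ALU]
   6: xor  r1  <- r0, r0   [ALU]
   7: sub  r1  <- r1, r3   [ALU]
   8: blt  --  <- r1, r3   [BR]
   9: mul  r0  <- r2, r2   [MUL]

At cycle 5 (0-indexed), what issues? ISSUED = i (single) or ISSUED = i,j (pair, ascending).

t=0 i0:mulh.MUL ; no-port MUL/MUL
t=1 i1:mul.MUL ; no-port MUL/MEM
t=2 i2&i3:st.MEM;sub.ALU ; pair
t=3 i4:or.ALU ; RAW r1
t=4 i5&i6:add.ALU;xor.ALU ; pair
t=5 i7:sub.ALU ; RAW r1
t=6 i8&i9:blt.BR;mul.MUL ; pair

ISSUED = 7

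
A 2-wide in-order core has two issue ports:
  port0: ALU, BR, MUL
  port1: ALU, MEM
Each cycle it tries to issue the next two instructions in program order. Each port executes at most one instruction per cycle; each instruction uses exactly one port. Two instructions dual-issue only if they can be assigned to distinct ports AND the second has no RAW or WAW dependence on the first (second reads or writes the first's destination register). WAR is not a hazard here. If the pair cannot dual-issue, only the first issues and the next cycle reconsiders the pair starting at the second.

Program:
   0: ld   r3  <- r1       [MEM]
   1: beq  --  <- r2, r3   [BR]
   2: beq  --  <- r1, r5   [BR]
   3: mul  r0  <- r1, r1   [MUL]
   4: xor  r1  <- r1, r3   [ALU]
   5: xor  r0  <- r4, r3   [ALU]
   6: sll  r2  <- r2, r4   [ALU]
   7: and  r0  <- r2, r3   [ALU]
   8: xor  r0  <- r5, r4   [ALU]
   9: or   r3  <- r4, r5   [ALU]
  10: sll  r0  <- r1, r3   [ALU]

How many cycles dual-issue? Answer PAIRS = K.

PAIRS = 3

  cy0 -> i0 (ld) RAW r3
  cy1 -> i1 (beq) no-port BR/BR
  cy2 -> i2 (beq) no-port BR/MUL
  cy3 -> i3+i4 (mul/xor) pair
  cy4 -> i5+i6 (xor/sll) pair
  cy5 -> i7 (and) WAW r0
  cy6 -> i8+i9 (xor/or) pair
  cy7 -> i10 (sll) tail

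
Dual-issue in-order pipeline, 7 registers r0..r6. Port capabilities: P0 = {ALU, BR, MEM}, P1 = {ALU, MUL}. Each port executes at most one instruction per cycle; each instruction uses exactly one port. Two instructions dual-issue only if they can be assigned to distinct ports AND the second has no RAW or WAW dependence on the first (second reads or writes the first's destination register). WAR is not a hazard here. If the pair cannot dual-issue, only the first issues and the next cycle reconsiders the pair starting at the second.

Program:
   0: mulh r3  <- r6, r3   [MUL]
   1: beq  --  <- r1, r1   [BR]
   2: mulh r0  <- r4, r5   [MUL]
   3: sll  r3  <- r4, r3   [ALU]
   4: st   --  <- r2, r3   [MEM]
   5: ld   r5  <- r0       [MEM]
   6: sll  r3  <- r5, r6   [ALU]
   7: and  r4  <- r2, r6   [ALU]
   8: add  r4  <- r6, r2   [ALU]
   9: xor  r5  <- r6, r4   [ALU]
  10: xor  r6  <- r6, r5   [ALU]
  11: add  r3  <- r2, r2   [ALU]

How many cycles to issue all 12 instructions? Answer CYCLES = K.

#0 head=0: mulh;beq i0&i1 2-wide
#1 head=2: mulh;sll i2&i3 2-wide
#2 head=4: st i4 no-port MEM/MEM
#3 head=5: ld i5 RAW r5
#4 head=6: sll;and i6&i7 2-wide
#5 head=8: add i8 RAW r4
#6 head=9: xor i9 RAW r5
#7 head=10: xor;add i10&i11 2-wide

CYCLES = 8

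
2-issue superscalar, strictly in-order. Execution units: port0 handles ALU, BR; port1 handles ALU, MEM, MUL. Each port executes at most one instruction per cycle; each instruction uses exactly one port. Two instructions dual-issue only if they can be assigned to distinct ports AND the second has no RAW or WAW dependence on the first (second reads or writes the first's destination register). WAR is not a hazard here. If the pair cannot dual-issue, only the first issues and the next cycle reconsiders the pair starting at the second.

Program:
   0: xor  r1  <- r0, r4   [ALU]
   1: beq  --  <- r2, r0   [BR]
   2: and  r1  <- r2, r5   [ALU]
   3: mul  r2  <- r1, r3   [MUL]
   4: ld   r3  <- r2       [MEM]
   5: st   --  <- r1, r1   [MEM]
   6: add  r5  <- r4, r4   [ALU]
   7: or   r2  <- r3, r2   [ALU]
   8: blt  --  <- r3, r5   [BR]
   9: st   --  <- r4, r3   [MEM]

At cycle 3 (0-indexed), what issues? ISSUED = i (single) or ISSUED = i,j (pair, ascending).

ISSUED = 4

  cy0 -> i0+i1 (xor beq) dual
  cy1 -> i2 (and) RAW r1
  cy2 -> i3 (mul) no-port MUL/MEM
  cy3 -> i4 (ld) no-port MEM/MEM
  cy4 -> i5+i6 (st add) dual
  cy5 -> i7+i8 (or blt) dual
  cy6 -> i9 (st) tail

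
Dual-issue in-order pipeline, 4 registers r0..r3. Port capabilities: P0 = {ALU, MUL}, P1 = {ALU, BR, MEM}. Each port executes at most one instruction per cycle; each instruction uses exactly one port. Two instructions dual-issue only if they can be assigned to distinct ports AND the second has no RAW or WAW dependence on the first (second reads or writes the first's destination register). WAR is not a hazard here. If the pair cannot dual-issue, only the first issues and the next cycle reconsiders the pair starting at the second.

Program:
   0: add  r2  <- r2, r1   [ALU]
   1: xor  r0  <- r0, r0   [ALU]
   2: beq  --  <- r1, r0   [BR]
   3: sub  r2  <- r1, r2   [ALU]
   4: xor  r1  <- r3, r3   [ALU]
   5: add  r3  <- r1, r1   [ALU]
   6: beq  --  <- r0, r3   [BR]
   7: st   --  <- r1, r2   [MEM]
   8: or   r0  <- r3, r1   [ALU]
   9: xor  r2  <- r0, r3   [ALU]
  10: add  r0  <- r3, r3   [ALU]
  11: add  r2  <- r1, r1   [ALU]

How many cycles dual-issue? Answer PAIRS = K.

PAIRS = 4

t=0 i0,i1:add.ALU/xor.ALU ; 2-wide
t=1 i2,i3:beq.BR/sub.ALU ; 2-wide
t=2 i4:xor.ALU ; RAW r1
t=3 i5:add.ALU ; RAW r3
t=4 i6:beq.BR ; no-port BR/MEM
t=5 i7,i8:st.MEM/or.ALU ; 2-wide
t=6 i9,i10:xor.ALU/add.ALU ; 2-wide
t=7 i11:add.ALU ; tail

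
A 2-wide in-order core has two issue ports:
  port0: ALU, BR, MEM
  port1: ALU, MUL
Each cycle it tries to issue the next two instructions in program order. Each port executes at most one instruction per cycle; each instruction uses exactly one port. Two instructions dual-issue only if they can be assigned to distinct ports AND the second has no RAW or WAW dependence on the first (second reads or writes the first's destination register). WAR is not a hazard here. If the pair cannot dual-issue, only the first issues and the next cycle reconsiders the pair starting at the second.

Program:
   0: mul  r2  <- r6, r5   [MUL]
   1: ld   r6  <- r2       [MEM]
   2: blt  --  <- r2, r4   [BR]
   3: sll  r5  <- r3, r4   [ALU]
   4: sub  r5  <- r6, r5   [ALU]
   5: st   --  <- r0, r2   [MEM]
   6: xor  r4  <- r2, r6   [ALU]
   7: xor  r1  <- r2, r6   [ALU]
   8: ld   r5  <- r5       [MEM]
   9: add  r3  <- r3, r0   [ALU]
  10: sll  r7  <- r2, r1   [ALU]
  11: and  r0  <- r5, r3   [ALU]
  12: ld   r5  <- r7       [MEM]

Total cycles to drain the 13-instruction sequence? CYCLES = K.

  cy0 -> i0 (mul) RAW r2
  cy1 -> i1 (ld) no-port MEM/BR
  cy2 -> i2/i3 (blt;sll) 2-wide
  cy3 -> i4/i5 (sub;st) 2-wide
  cy4 -> i6/i7 (xor;xor) 2-wide
  cy5 -> i8/i9 (ld;add) 2-wide
  cy6 -> i10/i11 (sll;and) 2-wide
  cy7 -> i12 (ld) tail

CYCLES = 8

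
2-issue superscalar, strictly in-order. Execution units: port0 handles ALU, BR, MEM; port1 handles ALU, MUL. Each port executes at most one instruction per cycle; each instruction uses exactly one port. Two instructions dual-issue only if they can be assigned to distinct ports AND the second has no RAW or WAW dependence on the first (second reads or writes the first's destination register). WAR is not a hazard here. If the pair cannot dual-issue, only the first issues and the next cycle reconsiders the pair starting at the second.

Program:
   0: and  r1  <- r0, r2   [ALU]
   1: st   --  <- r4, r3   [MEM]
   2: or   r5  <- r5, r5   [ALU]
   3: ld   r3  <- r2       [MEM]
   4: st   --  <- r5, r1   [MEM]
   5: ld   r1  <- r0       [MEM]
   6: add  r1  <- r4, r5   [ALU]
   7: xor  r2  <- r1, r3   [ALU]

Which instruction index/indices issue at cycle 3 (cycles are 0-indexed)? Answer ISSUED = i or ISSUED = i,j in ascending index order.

ISSUED = 5

[0] i0&i1  and st  -- pair
[1] i2&i3  or ld  -- pair
[2] i4  st  -- no-port MEM/MEM
[3] i5  ld  -- WAW r1
[4] i6  add  -- RAW r1
[5] i7  xor  -- tail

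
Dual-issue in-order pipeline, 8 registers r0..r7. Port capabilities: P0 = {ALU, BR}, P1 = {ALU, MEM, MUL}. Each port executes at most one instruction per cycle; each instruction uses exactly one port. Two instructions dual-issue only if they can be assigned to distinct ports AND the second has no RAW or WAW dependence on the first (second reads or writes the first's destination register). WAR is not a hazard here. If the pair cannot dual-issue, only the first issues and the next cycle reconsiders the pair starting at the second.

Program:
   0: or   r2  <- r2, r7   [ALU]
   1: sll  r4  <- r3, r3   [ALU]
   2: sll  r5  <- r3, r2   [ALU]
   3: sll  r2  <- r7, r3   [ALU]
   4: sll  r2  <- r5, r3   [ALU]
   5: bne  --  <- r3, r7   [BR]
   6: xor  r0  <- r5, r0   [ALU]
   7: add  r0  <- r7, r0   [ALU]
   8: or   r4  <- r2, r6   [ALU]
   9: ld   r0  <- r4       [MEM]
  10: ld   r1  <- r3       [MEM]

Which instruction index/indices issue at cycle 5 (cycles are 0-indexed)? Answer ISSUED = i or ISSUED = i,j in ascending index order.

ISSUED = 9

[0] i0+i1  or.ALU;sll.ALU  -- 2-wide
[1] i2+i3  sll.ALU;sll.ALU  -- 2-wide
[2] i4+i5  sll.ALU;bne.BR  -- 2-wide
[3] i6  xor.ALU  -- RAW+WAW r0
[4] i7+i8  add.ALU;or.ALU  -- 2-wide
[5] i9  ld.MEM  -- no-port MEM/MEM
[6] i10  ld.MEM  -- tail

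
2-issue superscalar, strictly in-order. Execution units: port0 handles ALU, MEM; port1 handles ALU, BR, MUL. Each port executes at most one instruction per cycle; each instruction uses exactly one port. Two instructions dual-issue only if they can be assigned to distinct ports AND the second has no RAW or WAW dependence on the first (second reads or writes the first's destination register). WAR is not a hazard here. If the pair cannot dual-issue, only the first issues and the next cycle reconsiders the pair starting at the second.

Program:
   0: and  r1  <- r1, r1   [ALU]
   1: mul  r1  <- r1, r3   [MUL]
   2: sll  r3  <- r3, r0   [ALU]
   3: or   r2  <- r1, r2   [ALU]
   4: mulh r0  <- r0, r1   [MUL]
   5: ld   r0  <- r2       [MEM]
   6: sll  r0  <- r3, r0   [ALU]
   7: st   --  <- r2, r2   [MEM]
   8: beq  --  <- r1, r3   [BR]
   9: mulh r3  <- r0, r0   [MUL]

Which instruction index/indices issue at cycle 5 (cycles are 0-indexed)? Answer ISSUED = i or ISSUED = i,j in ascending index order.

ISSUED = 8

[0] i0  and  -- RAW+WAW r1
[1] i1&i2  mul+sll  -- 2-wide
[2] i3&i4  or+mulh  -- 2-wide
[3] i5  ld  -- RAW+WAW r0
[4] i6&i7  sll+st  -- 2-wide
[5] i8  beq  -- no-port BR/MUL
[6] i9  mulh  -- tail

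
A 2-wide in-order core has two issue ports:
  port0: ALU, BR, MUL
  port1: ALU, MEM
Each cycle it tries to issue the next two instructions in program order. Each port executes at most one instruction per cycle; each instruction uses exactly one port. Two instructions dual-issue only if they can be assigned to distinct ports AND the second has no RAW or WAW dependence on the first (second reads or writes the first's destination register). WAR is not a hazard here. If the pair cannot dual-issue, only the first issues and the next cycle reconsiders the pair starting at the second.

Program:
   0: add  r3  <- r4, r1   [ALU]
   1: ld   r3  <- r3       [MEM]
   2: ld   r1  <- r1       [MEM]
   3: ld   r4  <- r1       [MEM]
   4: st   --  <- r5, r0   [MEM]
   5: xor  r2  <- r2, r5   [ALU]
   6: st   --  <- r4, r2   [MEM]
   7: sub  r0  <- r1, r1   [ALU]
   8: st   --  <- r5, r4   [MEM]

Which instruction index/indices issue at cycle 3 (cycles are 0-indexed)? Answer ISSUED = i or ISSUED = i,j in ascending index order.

0. add @i0  | RAW+WAW r3
1. ld @i1  | no-port MEM/MEM
2. ld @i2  | no-port MEM/MEM
3. ld @i3  | no-port MEM/MEM
4. st/xor @i4&i5  | pair
5. st/sub @i6&i7  | pair
6. st @i8  | tail

ISSUED = 3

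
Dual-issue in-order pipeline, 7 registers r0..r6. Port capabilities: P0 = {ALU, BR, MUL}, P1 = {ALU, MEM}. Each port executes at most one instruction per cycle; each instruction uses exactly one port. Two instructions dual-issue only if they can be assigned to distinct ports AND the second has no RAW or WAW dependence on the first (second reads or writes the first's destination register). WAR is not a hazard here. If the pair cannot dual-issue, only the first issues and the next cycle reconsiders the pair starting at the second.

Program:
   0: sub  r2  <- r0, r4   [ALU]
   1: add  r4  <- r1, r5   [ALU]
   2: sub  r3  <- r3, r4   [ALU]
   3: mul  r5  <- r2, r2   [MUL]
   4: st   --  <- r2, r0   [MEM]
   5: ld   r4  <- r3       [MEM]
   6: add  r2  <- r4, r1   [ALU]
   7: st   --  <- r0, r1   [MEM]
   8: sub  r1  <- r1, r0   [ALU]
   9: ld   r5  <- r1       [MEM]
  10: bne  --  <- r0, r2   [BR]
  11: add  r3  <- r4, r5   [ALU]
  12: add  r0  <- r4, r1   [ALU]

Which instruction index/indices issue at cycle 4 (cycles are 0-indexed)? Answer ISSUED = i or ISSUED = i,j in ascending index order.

ISSUED = 6,7

c0: i0,i1 sub;add  dual
c1: i2,i3 sub;mul  dual
c2: i4 st  no-port MEM/MEM
c3: i5 ld  RAW r4
c4: i6,i7 add;st  dual
c5: i8 sub  RAW r1
c6: i9,i10 ld;bne  dual
c7: i11,i12 add;add  dual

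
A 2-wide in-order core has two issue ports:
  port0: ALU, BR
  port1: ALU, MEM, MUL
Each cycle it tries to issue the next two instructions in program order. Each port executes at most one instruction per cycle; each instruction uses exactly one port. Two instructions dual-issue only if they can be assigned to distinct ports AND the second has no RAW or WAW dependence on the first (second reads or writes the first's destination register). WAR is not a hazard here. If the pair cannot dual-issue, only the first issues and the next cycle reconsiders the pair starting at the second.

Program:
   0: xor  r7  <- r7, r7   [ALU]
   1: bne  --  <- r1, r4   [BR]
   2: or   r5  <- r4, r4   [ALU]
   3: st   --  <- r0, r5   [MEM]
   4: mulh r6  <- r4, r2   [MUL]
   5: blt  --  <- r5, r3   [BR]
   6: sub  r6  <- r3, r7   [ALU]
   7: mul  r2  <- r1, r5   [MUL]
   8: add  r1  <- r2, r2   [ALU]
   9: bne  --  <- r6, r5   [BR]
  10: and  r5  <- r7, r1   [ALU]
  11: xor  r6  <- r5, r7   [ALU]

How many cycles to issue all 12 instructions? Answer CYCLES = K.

0. xor+bne @i0/i1  | dual
1. or @i2  | RAW r5
2. st @i3  | no-port MEM/MUL
3. mulh+blt @i4/i5  | dual
4. sub+mul @i6/i7  | dual
5. add+bne @i8/i9  | dual
6. and @i10  | RAW r5
7. xor @i11  | tail

CYCLES = 8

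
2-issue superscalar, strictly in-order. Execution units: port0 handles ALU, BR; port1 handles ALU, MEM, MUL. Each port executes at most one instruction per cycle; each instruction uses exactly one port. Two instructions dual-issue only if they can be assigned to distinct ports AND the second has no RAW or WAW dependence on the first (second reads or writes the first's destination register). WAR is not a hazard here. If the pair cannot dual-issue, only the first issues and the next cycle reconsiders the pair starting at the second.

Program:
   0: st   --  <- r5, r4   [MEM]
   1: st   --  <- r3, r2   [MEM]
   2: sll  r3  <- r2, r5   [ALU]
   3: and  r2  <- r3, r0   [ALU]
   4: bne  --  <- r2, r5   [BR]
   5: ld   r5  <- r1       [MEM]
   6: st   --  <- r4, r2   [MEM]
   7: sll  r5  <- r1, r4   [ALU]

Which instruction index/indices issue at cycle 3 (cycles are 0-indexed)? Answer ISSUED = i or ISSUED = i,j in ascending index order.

ISSUED = 4,5

  cy0 -> i0 (st) no-port MEM/MEM
  cy1 -> i1+i2 (st/sll) 2-wide
  cy2 -> i3 (and) RAW r2
  cy3 -> i4+i5 (bne/ld) 2-wide
  cy4 -> i6+i7 (st/sll) 2-wide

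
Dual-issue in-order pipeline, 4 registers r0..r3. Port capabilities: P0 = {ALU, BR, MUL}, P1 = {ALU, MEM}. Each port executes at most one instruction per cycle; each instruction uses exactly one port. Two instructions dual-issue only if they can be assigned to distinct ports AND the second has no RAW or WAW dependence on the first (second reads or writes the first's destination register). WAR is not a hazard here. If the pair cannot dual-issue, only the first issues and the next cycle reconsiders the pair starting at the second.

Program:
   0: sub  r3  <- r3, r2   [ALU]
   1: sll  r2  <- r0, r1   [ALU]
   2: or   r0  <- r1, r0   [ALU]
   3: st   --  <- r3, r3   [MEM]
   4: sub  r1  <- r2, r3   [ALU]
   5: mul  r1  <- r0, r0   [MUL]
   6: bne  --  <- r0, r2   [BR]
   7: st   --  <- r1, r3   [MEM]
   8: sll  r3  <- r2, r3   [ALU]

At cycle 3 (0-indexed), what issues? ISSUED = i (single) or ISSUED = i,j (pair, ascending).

ISSUED = 5

[0] i0&i1  sub.ALU;sll.ALU  -- pair
[1] i2&i3  or.ALU;st.MEM  -- pair
[2] i4  sub.ALU  -- WAW r1
[3] i5  mul.MUL  -- no-port MUL/BR
[4] i6&i7  bne.BR;st.MEM  -- pair
[5] i8  sll.ALU  -- tail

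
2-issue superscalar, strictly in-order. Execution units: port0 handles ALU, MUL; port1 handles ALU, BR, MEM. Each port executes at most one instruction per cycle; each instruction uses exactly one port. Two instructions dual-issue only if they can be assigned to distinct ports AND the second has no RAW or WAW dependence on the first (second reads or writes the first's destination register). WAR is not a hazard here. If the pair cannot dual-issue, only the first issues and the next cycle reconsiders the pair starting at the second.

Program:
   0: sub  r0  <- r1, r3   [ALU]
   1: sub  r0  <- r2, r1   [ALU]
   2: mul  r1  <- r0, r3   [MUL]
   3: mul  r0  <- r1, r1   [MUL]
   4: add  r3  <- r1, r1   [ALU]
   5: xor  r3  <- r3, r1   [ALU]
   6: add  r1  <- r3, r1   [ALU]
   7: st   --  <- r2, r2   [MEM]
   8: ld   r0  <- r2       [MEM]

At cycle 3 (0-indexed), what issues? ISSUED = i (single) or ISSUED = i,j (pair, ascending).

ISSUED = 3,4

#0 head=0: sub i0 WAW r0
#1 head=1: sub i1 RAW r0
#2 head=2: mul i2 no-port MUL/MUL
#3 head=3: mul/add i3/i4 pair
#4 head=5: xor i5 RAW r3
#5 head=6: add/st i6/i7 pair
#6 head=8: ld i8 tail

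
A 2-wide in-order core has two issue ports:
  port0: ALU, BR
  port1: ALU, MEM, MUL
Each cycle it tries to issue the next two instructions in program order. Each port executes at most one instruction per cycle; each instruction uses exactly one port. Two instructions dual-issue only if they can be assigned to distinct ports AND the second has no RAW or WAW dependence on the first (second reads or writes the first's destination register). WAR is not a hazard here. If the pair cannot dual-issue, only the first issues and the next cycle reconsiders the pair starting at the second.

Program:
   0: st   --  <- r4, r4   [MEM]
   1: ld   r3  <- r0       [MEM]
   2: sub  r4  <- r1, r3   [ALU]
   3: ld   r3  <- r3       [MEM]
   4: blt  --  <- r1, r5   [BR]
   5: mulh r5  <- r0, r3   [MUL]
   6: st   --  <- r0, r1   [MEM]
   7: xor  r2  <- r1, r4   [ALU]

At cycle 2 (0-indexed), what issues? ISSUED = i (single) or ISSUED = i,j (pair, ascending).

t=0 i0:st.MEM ; no-port MEM/MEM
t=1 i1:ld.MEM ; RAW r3
t=2 i2&i3:sub.ALU;ld.MEM ; 2-wide
t=3 i4&i5:blt.BR;mulh.MUL ; 2-wide
t=4 i6&i7:st.MEM;xor.ALU ; 2-wide

ISSUED = 2,3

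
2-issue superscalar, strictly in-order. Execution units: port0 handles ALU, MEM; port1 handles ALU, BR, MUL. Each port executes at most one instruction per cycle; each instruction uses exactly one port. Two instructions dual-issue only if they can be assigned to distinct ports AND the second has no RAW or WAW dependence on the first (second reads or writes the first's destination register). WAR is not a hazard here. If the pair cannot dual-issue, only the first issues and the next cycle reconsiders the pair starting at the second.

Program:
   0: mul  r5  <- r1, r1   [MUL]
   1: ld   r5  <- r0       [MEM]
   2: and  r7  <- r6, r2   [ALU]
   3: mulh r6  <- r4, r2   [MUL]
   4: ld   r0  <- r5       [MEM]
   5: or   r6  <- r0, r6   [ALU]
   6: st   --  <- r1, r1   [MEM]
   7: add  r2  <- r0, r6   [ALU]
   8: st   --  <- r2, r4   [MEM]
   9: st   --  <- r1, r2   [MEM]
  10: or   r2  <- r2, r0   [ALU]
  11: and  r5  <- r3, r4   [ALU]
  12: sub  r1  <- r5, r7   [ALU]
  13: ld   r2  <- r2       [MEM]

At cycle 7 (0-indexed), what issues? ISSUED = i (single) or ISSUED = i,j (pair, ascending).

c0: i0 mul  WAW r5
c1: i1/i2 ld+and  2-wide
c2: i3/i4 mulh+ld  2-wide
c3: i5/i6 or+st  2-wide
c4: i7 add  RAW r2
c5: i8 st  no-port MEM/MEM
c6: i9/i10 st+or  2-wide
c7: i11 and  RAW r5
c8: i12/i13 sub+ld  2-wide

ISSUED = 11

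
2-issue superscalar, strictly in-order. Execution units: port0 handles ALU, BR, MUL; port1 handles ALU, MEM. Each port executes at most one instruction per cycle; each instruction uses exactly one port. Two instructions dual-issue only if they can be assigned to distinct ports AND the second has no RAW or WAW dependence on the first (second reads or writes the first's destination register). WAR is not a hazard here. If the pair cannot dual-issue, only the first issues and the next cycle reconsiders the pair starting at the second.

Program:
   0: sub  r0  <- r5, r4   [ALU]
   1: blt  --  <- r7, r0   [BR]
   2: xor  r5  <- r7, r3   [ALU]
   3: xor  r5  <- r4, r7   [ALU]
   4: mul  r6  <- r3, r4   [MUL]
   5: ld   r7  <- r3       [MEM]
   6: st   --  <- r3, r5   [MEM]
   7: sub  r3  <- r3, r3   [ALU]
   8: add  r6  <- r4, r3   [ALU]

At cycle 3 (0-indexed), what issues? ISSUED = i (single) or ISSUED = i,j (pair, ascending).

c0: i0 sub  RAW r0
c1: i1/i2 blt xor  pair
c2: i3/i4 xor mul  pair
c3: i5 ld  no-port MEM/MEM
c4: i6/i7 st sub  pair
c5: i8 add  tail

ISSUED = 5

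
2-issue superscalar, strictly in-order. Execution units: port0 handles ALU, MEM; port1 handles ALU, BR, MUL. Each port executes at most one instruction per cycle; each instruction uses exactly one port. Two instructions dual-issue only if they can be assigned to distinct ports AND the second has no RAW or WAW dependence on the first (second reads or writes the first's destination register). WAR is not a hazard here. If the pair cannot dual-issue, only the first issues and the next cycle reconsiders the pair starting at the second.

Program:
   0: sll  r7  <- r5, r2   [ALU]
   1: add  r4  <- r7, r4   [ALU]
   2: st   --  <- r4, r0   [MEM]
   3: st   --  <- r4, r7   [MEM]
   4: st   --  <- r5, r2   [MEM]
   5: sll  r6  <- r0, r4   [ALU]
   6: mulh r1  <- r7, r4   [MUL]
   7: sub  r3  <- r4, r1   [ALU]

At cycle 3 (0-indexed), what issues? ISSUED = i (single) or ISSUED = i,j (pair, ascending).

0. sll @i0  | RAW r7
1. add @i1  | RAW r4
2. st @i2  | no-port MEM/MEM
3. st @i3  | no-port MEM/MEM
4. st/sll @i4,i5  | 2-wide
5. mulh @i6  | RAW r1
6. sub @i7  | tail

ISSUED = 3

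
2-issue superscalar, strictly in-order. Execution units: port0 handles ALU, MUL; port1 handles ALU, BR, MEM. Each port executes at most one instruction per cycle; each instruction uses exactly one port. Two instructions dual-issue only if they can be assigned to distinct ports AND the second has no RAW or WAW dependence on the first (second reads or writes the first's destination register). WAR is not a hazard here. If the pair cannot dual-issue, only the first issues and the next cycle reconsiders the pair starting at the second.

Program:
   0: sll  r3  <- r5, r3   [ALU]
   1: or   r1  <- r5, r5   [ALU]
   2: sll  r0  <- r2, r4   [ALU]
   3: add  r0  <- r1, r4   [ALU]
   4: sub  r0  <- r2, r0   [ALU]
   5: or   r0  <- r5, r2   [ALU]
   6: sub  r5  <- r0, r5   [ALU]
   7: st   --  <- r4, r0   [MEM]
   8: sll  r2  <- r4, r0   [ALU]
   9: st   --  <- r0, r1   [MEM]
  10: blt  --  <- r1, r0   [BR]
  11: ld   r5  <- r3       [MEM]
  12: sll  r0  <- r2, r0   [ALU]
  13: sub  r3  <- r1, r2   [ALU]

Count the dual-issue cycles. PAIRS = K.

  cy0 -> i0+i1 (sll.ALU/or.ALU) pair
  cy1 -> i2 (sll.ALU) WAW r0
  cy2 -> i3 (add.ALU) RAW+WAW r0
  cy3 -> i4 (sub.ALU) WAW r0
  cy4 -> i5 (or.ALU) RAW r0
  cy5 -> i6+i7 (sub.ALU/st.MEM) pair
  cy6 -> i8+i9 (sll.ALU/st.MEM) pair
  cy7 -> i10 (blt.BR) no-port BR/MEM
  cy8 -> i11+i12 (ld.MEM/sll.ALU) pair
  cy9 -> i13 (sub.ALU) tail

PAIRS = 4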